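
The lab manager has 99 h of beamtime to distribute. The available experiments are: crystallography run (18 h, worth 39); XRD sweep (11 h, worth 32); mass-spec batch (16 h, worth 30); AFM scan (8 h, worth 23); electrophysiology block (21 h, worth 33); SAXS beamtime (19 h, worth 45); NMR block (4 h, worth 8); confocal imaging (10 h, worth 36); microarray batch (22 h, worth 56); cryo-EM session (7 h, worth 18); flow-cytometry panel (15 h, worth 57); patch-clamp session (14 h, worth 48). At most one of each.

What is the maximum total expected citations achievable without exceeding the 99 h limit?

Ranking by ratio (expected citations/h): flow-cytometry panel 3.80, confocal imaging 3.60, patch-clamp session 3.43.
A density-first pass picks XRD sweep + AFM scan + NMR block + confocal imaging + microarray batch + cryo-EM session + flow-cytometry panel + patch-clamp session — 278 at 91 h.
Replace NMR block and cryo-EM session with SAXS beamtime: the trade gains 19 net, giving 297 at 99 h.
Every other selection either busts 99 h or fails to beat 297.

297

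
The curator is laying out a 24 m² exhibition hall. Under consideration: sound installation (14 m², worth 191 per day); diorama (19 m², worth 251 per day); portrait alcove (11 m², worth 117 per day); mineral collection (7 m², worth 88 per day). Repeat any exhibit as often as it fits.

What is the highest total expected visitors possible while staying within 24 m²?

279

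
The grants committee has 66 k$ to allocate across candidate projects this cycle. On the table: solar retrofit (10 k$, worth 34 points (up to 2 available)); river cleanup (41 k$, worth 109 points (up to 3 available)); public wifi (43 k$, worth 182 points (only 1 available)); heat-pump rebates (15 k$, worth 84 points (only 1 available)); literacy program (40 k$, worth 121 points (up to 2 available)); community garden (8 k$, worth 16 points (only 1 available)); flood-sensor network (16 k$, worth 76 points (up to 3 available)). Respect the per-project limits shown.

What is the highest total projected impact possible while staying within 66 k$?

Best packing: heat-pump rebates + 3×flood-sensor network — 63 k$, 312 total.
No other feasible combination exceeds 312.

312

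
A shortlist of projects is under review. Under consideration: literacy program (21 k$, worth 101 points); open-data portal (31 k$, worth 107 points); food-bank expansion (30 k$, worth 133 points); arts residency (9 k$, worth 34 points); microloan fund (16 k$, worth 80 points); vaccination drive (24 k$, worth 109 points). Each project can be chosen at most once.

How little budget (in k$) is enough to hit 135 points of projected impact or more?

30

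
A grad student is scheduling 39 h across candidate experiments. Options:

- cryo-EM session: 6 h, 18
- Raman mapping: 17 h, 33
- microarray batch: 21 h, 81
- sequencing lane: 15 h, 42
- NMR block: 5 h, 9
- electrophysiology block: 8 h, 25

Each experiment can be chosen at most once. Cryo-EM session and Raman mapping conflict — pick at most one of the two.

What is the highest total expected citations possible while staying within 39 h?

124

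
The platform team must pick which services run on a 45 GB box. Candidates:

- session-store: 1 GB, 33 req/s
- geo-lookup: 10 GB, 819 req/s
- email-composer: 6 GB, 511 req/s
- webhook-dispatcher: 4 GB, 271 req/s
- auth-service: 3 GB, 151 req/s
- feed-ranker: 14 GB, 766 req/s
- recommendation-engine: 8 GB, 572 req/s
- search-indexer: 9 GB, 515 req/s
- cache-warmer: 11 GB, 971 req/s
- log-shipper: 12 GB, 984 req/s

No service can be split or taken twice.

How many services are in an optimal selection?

5

Best achievable throughput is 3617.
One optimal bundle: geo-lookup + webhook-dispatcher + recommendation-engine + cache-warmer + log-shipper (45 GB).
Every optimal selection uses 5 services.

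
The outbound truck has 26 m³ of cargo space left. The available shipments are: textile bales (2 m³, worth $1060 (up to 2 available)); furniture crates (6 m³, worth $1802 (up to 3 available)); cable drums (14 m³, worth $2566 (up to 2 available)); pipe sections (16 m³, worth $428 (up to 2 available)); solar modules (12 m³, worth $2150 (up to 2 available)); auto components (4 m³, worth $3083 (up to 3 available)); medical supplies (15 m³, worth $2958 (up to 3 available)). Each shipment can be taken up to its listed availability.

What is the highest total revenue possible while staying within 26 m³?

Density check — auto components 770.75, textile bales 530.00, furniture crates 300.33, medical supplies 197.20 are the best per m³.
A density-first pass picks 2×textile bales + furniture crates + 3×auto components — 13171 at 22 m³.
Replace textile bales with furniture crates: the trade gains 742 net, giving 13913 at 26 m³.
That's the maximum — no swap from here does better than 13913.

13913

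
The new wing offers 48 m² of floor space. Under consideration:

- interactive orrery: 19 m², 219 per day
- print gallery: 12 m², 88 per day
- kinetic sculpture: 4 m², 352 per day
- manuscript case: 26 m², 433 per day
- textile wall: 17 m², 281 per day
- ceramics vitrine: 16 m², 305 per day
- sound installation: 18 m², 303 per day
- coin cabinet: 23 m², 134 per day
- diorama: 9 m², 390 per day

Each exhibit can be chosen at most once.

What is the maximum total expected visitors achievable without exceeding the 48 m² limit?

1350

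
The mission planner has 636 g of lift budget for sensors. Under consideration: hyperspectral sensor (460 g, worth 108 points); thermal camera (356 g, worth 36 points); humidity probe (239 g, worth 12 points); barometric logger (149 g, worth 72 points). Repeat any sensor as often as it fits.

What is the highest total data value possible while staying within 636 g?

Taking 4×barometric logger: 596 g used, 288 in data value.
No other feasible combination exceeds 288.

288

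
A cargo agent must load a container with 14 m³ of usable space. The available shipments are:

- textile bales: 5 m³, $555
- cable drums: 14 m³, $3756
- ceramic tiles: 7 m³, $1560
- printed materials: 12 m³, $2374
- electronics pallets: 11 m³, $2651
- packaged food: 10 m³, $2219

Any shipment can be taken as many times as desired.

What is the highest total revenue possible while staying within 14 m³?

The ratio ordering already packs tightly: cable drums, 14 m³, 3756.

3756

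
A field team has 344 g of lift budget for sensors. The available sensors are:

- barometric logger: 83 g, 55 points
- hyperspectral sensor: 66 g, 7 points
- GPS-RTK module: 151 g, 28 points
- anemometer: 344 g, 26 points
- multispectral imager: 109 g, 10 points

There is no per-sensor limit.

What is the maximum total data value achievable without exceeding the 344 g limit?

220

Taking 4×barometric logger: 332 g used, 220 in data value.
The spare 12 g is too small for any remaining sensor, and no exchange beats 220.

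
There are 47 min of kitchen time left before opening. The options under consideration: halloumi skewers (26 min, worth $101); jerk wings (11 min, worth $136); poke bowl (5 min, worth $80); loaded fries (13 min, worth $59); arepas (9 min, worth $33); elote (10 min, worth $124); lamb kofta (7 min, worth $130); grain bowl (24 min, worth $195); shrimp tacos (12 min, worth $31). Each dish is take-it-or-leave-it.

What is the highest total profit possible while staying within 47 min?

Taking the top-ratio dishes first gives jerk wings + poke bowl + loaded fries + elote + lamb kofta for 529 (46 min).
The 23 min tied up in loaded fries and elote is better spent on grain bowl — total rises to 541 (47 min).
No other feasible combination exceeds 541.

541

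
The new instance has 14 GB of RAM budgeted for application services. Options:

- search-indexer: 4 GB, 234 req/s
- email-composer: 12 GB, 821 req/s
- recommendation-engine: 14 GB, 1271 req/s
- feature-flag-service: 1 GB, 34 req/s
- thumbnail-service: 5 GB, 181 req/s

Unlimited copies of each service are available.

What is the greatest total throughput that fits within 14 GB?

1271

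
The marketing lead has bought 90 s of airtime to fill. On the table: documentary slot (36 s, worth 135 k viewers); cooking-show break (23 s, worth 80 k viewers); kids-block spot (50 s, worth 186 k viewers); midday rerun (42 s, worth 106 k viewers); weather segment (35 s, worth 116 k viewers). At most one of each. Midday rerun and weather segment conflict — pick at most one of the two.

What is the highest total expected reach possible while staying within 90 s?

321

Documentary slot + kids-block spot uses 86 of the 90 s and totals 321.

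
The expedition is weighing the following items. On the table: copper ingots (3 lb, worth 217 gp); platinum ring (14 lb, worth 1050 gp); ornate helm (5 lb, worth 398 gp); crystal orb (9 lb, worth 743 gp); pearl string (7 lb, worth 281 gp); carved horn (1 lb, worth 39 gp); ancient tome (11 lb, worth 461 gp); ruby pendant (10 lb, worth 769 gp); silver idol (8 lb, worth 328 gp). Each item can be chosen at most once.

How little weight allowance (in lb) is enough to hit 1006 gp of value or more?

Minimise lb subject to total value ≥ 1006.
platinum ring: 1050 value at 14 lb.
No combination under 14 lb hits 1006.

14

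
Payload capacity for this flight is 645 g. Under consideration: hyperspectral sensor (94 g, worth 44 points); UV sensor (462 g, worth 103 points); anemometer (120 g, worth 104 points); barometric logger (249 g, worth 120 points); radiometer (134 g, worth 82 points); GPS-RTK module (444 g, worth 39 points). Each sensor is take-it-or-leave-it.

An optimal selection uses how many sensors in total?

Optimal total is 350.
For example hyperspectral sensor + anemometer + barometric logger + radiometer achieves it, using 597 g.
Every optimal selection uses 4 sensors.

4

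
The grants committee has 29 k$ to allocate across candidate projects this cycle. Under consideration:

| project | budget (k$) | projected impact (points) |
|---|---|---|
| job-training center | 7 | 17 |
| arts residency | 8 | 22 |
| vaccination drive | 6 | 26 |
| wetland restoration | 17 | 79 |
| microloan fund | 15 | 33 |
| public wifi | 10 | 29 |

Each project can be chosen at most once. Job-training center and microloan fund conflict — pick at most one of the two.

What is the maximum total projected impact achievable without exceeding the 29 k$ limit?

108

By projected impact per k$: wetland restoration 4.65, vaccination drive 4.33, public wifi 2.90 lead.
Taking the top-ratio projects first gives vaccination drive + wetland restoration for 105 (23 k$).
Dropping vaccination drive frees 6 k$; slotting in public wifi (10 k$) lifts the total to 108 at 27 k$.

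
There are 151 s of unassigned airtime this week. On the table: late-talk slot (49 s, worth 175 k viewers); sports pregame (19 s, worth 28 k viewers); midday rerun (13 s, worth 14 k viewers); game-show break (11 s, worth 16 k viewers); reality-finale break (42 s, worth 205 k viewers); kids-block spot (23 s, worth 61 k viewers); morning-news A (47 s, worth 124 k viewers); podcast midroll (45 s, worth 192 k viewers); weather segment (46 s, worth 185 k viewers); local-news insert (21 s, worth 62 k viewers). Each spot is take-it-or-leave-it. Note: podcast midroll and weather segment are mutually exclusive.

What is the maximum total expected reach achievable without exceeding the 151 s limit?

588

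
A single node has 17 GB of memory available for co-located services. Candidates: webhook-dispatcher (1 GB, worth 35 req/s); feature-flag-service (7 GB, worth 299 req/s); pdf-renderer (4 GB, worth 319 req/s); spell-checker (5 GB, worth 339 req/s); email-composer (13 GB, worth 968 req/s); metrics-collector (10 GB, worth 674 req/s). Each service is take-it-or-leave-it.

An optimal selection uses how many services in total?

The maximum throughput within 17 GB is 1287.
For example pdf-renderer + email-composer achieves it, using 17 GB.
Every optimal selection uses 2 services.

2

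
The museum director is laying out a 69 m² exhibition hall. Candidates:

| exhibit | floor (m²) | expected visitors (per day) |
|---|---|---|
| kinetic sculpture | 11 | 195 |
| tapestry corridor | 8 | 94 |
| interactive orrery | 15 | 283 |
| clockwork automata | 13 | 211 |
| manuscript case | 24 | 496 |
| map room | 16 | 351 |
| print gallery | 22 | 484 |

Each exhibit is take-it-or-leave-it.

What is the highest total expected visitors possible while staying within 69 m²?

The ratio heuristic lands on manuscript case + map room + print gallery (1331) but leaves 7 m² idle.
Replace map room with tapestry corridor + interactive orrery: the trade gains 26 net, giving 1357 at 69 m².

1357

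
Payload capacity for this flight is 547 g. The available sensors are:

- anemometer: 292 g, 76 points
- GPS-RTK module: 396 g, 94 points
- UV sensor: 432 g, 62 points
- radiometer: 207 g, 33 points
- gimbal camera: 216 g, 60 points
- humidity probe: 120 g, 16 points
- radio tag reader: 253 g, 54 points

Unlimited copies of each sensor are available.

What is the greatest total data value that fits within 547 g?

Ranking by ratio (data value/g): gimbal camera 0.28, anemometer 0.26, GPS-RTK module 0.24, radio tag reader 0.21.
Taking the top-ratio sensors first gives 2×gimbal camera for 120 (432 g).
Dropping gimbal camera frees 216 g; slotting in anemometer (292 g) lifts the total to 136 at 508 g.
The spare 39 g is too small for any remaining sensor, and no exchange beats 136.

136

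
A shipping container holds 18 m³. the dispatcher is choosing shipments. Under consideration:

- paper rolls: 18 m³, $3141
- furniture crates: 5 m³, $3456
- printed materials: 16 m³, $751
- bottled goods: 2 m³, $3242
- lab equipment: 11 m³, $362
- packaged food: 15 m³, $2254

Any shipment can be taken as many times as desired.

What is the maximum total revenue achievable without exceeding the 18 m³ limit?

Taking 9×bottled goods: 18 m³ used, 29178 in revenue.

29178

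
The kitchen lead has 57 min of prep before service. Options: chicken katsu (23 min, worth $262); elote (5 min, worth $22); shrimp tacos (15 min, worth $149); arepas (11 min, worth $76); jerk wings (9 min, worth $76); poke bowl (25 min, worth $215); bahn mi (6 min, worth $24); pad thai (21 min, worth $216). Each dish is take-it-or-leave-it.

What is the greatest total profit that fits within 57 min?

Chicken katsu + arepas + pad thai uses 55 of the 57 min and totals 554.
Chicken katsu + jerk wings + pad thai (53 min) also reaches 554 — a tie, but nothing goes higher.

554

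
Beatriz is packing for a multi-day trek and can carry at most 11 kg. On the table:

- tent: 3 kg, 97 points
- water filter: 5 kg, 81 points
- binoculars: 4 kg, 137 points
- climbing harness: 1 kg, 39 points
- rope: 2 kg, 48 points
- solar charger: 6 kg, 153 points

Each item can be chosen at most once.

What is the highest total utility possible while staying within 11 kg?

329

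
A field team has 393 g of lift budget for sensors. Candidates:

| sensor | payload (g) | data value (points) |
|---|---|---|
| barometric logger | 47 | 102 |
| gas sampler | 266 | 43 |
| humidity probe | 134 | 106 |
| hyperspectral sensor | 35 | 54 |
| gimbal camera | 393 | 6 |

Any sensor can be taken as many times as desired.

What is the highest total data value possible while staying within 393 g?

816

By data value per g: barometric logger 2.17, hyperspectral sensor 1.54, humidity probe 0.79, gas sampler 0.16 lead.
Taking 8×barometric logger: 376 g used, 816 in data value.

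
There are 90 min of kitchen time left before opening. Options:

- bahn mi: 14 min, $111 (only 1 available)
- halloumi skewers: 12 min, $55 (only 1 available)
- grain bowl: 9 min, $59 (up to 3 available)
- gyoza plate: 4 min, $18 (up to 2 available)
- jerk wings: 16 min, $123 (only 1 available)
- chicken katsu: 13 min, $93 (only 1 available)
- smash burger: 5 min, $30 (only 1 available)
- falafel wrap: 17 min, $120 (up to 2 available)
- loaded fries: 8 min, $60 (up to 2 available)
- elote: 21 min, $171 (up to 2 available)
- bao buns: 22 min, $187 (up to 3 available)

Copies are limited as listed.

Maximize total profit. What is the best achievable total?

744

Ranking by ratio (profit/min): bao buns 8.50, elote 8.14, bahn mi 7.93, jerk wings 7.69.
Taking the top-ratio dishes first gives elote + 3×bao buns for 732 (87 min).
Dropping elote frees 21 min; slotting in jerk wings + loaded fries (24 min) lifts the total to 744 at 90 min.
That's the maximum — no swap from here does better than 744.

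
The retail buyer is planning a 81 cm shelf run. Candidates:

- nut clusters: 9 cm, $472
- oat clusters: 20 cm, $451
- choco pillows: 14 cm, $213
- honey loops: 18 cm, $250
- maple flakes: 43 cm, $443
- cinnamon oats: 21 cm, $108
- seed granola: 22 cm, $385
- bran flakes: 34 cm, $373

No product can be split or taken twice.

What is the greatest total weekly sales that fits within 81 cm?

1558

Filling by ratio: nut clusters + oat clusters + choco pillows + seed granola for 1521, with 16 cm left unused.
Dropping choco pillows frees 14 cm; slotting in honey loops (18 cm) lifts the total to 1558 at 69 cm.
An exhaustive check of the 256 subsets confirms 1558.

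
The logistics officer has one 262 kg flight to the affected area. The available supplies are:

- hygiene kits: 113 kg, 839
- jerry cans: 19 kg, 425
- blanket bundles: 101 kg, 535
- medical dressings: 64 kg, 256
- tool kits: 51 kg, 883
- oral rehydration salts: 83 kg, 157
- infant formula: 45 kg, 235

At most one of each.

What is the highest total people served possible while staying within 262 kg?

2403

Density check — jerry cans 22.37, tool kits 17.31, hygiene kits 7.42 are the best per kg.
Filling by ratio: hygiene kits + jerry cans + tool kits + infant formula for 2382, with 34 kg left unused.
Dropping infant formula frees 45 kg; slotting in medical dressings (64 kg) lifts the total to 2403 at 247 kg.
Runner-up hygiene kits + jerry cans + tool kits + infant formula tops out at 2382.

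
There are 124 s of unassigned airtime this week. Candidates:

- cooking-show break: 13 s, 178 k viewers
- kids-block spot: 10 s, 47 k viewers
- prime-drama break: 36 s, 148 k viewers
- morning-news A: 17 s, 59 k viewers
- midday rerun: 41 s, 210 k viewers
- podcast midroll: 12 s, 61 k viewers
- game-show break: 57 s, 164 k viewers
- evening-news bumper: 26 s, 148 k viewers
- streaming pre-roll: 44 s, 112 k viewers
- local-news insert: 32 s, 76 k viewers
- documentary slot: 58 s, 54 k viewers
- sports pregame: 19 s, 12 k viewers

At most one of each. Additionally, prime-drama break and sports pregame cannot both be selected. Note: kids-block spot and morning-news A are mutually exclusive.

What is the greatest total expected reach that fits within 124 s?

684

Cooking-show break + prime-drama break + midday rerun + evening-news bumper uses 116 of the 124 s and totals 684.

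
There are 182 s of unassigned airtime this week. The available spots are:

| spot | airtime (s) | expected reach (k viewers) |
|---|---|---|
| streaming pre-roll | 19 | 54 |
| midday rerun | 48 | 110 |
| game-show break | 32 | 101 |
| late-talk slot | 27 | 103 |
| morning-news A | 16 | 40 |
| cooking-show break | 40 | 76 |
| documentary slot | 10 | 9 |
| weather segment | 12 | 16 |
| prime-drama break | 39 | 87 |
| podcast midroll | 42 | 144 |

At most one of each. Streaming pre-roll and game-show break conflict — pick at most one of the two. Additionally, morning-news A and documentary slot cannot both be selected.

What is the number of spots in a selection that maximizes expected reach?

6

The maximum expected reach within 182 s is 514.
One optimal bundle: midday rerun + game-show break + late-talk slot + morning-news A + weather segment + podcast midroll (177 s).
Every optimal selection uses 6 spots.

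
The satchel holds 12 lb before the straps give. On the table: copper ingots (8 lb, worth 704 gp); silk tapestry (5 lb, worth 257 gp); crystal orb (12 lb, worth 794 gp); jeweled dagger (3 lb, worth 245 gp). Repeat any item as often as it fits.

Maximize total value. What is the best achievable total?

980

Greedy by ratio would take copper ingots + jeweled dagger: 11 lb used, total 949.
The 8 lb tied up in copper ingots is better spent on 3×jeweled dagger — total rises to 980 (12 lb).
No other feasible combination exceeds 980.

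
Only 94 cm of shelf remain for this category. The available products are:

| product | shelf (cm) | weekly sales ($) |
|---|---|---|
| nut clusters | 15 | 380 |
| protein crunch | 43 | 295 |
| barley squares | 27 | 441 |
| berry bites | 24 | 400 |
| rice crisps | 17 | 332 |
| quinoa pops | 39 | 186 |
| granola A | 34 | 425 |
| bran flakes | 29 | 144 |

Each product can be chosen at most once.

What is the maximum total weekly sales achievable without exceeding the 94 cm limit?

1578

By weekly sales per cm: nut clusters 25.33, rice crisps 19.53, berry bites 16.67, barley squares 16.33 lead.
Taking the top-ratio products first gives nut clusters + barley squares + berry bites + rice crisps for 1553 (83 cm).
Replace berry bites with granola A: the trade gains 25 net, giving 1578 at 93 cm.
The closest alternative, nut clusters + barley squares + berry bites + rice crisps, reaches only 1553.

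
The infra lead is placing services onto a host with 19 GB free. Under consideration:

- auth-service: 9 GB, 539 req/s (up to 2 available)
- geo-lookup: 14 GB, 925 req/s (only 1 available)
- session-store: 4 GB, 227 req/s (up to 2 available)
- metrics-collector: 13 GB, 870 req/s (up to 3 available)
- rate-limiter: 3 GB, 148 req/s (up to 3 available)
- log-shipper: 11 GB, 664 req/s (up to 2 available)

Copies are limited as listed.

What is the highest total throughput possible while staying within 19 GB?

By throughput per GB: metrics-collector 66.92, geo-lookup 66.07, log-shipper 60.36 lead.
The ratio heuristic lands on session-store + metrics-collector (1097) but leaves 2 GB idle.
Replace session-store with 2×rate-limiter: the trade gains 69 net, giving 1166 at 19 GB.

1166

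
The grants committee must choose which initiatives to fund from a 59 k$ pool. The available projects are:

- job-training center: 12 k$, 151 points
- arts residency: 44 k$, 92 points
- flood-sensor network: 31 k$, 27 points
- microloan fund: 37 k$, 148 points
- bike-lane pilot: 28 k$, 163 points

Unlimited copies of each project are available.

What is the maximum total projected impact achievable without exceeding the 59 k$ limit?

Best packing: 4×job-training center — 48 k$, 604 total.
Every other selection either busts 59 k$ or fails to beat 604.

604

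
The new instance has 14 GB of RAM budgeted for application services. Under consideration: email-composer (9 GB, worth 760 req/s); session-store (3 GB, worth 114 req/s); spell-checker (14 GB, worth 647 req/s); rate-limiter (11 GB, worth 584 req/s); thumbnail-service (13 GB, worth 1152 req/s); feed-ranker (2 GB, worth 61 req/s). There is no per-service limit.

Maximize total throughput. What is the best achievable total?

Ranking by ratio (throughput/GB): thumbnail-service 88.62, email-composer 84.44, rate-limiter 53.09, spell-checker 46.21.
Thumbnail-service uses 13 of the 14 GB and totals 1152.
The spare 1 GB is too small for any remaining service, and no exchange beats 1152.

1152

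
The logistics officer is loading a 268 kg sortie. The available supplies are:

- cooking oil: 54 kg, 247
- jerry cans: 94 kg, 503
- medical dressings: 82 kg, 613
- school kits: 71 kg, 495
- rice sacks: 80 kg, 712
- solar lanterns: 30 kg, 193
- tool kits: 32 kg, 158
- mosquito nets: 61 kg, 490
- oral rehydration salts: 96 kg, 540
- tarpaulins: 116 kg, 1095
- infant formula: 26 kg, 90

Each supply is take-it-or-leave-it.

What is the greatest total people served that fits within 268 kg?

2302

Filling by ratio: rice sacks + mosquito nets + tarpaulins for 2297, with 11 kg left unused.
The 61 kg tied up in mosquito nets is better spent on school kits — total rises to 2302 (267 kg).
An exhaustive check of the 2048 subsets confirms 2302.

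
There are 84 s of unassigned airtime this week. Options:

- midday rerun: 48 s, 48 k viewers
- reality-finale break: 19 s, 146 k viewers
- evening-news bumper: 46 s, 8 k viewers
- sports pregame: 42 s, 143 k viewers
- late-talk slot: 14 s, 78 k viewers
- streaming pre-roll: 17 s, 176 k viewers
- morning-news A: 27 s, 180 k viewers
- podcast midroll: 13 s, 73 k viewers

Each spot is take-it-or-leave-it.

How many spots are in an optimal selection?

The maximum expected reach within 84 s is 580.
For example reality-finale break + late-talk slot + streaming pre-roll + morning-news A achieves it, using 77 s.
All optima have 4 spots.

4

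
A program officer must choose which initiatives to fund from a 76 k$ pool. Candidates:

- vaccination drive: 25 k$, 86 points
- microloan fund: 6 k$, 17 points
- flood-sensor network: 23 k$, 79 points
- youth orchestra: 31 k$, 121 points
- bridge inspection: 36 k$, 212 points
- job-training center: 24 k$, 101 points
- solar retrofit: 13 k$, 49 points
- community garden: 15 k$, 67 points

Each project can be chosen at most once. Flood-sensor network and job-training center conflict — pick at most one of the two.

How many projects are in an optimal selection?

3

Optimal total is 380.
For example bridge inspection + job-training center + community garden achieves it, using 75 k$.
Every optimal selection uses 3 projects.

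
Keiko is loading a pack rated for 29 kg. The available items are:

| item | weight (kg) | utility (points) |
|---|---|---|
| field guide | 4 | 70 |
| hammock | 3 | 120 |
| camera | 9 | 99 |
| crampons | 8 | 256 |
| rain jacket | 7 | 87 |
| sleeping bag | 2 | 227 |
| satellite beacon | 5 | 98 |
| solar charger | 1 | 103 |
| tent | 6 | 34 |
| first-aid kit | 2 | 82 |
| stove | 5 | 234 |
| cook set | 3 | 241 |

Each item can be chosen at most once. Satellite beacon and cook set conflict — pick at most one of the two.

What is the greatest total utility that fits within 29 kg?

Taking field guide + hammock + crampons + sleeping bag + solar charger + first-aid kit + stove + cook set: 28 kg used, 1333 in utility.
No other feasible combination exceeds 1333.

1333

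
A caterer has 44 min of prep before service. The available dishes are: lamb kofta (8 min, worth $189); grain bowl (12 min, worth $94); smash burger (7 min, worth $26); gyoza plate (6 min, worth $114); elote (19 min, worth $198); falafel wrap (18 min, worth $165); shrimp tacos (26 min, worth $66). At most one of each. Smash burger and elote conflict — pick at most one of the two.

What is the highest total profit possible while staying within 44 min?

562

Density check — lamb kofta 23.62, gyoza plate 19.00, elote 10.42, falafel wrap 9.17 are the best per min.
Taking lamb kofta + grain bowl + gyoza plate + falafel wrap: 44 min used, 562 in profit.
Runner-up lamb kofta + gyoza plate + elote tops out at 501.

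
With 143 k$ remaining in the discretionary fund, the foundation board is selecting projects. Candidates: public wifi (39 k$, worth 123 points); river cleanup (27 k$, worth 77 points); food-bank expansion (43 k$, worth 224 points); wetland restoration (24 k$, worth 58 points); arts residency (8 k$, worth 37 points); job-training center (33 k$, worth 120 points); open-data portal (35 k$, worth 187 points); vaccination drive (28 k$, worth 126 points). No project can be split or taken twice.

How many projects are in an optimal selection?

4

Optimal total is 657.
One optimal bundle: food-bank expansion + job-training center + open-data portal + vaccination drive (139 k$).
All optima have 4 projects.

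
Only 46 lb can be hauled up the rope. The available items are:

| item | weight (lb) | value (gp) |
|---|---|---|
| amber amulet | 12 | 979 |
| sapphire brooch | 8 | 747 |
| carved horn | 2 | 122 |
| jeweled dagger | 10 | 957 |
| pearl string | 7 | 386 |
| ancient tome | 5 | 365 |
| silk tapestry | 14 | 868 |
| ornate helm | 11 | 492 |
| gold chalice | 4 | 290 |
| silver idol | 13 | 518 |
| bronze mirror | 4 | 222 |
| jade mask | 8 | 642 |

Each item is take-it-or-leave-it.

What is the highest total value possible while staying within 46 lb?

3837

Greedy by ratio would take amber amulet + sapphire brooch + carved horn + jeweled dagger + ancient tome + jade mask: 45 lb used, total 3812.
Dropping carved horn and ancient tome frees 7 lb; slotting in gold chalice + bronze mirror (8 lb) lifts the total to 3837 at 46 lb.
Nothing else within 46 lb beats 3837.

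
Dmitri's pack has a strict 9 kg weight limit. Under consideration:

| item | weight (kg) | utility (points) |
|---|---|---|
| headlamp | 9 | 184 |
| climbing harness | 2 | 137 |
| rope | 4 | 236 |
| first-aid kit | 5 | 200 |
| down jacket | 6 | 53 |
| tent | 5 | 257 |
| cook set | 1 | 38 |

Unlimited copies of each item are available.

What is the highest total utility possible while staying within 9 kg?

Ranking by ratio (utility/kg): climbing harness 68.50, rope 59.00, tent 51.40, first-aid kit 40.00.
Taking 4×climbing harness + cook set: 9 kg used, 586 in utility.
No other feasible combination exceeds 586.

586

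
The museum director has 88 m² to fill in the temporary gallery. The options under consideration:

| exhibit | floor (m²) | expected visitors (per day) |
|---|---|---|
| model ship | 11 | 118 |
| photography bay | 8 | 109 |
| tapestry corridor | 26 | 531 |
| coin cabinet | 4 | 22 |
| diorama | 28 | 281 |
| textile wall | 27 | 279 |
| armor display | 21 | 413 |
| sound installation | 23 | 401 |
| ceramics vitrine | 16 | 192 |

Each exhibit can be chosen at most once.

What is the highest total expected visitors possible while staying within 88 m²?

1537

By expected visitors per m²: tapestry corridor 20.42, armor display 19.67, sound installation 17.43, photography bay 13.62 lead.
A density-first pass picks photography bay + tapestry corridor + coin cabinet + armor display + sound installation — 1476 at 82 m².
Dropping photography bay and coin cabinet frees 12 m²; slotting in ceramics vitrine (16 m²) lifts the total to 1537 at 86 m².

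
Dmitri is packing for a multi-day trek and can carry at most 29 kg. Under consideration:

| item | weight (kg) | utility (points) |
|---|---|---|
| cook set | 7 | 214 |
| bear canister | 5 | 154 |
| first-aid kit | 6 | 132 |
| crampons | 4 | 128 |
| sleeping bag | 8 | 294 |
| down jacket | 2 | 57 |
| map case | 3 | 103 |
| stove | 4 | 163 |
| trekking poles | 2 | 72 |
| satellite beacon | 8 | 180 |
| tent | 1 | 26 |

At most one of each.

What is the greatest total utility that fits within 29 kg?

Greedy by ratio would take bear canister + crampons + sleeping bag + down jacket + map case + stove + trekking poles + tent: 29 kg used, total 997.
The 7 kg tied up in crampons and down jacket and tent is better spent on cook set — total rises to 1000 (29 kg).
Cook set + crampons + sleeping bag + map case + stove + trekking poles + tent matches that 1000 at 29 kg; no feasible combination exceeds it.

1000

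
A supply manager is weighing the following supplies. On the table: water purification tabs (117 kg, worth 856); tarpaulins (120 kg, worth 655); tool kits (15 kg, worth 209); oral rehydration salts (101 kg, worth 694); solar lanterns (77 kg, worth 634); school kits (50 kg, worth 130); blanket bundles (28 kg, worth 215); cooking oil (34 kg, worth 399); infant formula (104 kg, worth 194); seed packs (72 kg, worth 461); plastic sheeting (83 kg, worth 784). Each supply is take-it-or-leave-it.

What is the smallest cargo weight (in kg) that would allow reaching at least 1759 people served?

194

Minimise kg subject to total people served ≥ 1759.
solar lanterns + cooking oil + plastic sheeting reaches 1817 using 194 kg.
Below 194 kg the best achievable stays under 1759.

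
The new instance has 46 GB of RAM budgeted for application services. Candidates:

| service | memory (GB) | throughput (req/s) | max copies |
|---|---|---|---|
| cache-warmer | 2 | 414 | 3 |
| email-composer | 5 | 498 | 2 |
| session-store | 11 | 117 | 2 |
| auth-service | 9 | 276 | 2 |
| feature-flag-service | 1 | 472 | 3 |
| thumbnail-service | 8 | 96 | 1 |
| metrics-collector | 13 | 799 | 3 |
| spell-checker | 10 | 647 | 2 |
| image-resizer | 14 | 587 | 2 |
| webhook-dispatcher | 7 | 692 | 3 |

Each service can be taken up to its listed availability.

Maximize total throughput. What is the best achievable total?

5879

A density-first pass picks 3×cache-warmer + 2×email-composer + 3×feature-flag-service + 3×webhook-dispatcher — 5730 at 40 GB.
Replace email-composer with spell-checker: the trade gains 149 net, giving 5879 at 45 GB.
Every other selection either busts 46 GB or exceeds an availability limit or fails to beat 5879.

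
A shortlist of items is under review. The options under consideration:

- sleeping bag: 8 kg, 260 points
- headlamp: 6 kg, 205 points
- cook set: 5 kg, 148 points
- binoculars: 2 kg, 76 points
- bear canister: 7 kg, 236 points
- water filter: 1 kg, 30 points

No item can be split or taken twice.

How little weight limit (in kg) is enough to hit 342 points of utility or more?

10

Minimise kg subject to total utility ≥ 342.
binoculars + bear canister + water filter reaches 342 using 10 kg.
Below 10 kg the best achievable stays under 342.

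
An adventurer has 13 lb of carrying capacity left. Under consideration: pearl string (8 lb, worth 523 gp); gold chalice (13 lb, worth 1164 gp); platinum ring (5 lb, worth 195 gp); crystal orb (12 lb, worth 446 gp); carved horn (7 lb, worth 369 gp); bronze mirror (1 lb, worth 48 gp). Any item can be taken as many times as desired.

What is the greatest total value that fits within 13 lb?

Taking gold chalice: 13 lb used, 1164 in value.
Every other selection either busts 13 lb or fails to beat 1164.

1164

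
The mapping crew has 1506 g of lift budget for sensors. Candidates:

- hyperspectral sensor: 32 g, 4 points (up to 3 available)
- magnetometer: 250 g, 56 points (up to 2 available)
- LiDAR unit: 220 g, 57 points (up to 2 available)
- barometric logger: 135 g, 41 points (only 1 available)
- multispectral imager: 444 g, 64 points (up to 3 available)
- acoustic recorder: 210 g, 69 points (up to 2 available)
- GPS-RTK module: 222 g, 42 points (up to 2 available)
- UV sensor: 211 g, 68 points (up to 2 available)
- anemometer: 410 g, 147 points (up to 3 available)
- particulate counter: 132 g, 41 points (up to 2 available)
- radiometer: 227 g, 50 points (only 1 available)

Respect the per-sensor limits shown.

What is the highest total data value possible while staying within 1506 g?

Taking the top-ratio sensors first gives 2×hyperspectral sensor + acoustic recorder + 3×anemometer for 518 (1504 g).
The 274 g tied up in 2×hyperspectral sensor and acoustic recorder is better spent on 2×particulate counter — total rises to 523 (1494 g).
Every other selection either busts 1506 g or exceeds an availability limit or fails to beat 523.

523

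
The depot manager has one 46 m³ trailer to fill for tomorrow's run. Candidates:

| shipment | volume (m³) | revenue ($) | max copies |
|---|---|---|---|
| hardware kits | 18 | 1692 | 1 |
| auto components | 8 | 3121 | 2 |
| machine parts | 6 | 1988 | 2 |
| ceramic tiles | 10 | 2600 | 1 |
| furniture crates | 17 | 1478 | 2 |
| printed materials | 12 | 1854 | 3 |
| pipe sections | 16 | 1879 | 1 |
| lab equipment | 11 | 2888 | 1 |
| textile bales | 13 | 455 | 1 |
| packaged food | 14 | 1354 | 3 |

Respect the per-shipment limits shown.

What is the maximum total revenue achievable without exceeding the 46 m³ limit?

By revenue per m³: auto components 390.12, machine parts 331.33, lab equipment 262.55, ceramic tiles 260.00 lead.
The ratio heuristic lands on 2×auto components + 2×machine parts + lab equipment (13106) but leaves 7 m³ idle.
Replace machine parts with ceramic tiles: the trade gains 612 net, giving 13718 at 43 m³.

13718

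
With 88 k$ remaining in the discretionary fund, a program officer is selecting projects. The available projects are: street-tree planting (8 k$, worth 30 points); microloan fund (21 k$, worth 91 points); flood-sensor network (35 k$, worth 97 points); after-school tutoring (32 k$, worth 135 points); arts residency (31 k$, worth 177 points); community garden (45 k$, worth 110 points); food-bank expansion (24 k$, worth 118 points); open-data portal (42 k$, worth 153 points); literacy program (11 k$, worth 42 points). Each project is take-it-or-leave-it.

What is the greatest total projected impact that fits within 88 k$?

430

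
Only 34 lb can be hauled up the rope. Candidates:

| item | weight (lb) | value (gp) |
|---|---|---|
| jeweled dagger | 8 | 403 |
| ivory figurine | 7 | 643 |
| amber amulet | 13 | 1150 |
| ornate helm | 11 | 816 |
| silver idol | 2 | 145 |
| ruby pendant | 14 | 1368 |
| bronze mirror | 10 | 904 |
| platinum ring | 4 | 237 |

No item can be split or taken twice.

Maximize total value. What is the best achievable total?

3161

Density check — ruby pendant 97.71, ivory figurine 91.86, bronze mirror 90.40 are the best per lb.
A density-first pass picks ivory figurine + silver idol + ruby pendant + bronze mirror — 3060 at 33 lb.
Dropping silver idol and bronze mirror frees 12 lb; slotting in amber amulet (13 lb) lifts the total to 3161 at 34 lb.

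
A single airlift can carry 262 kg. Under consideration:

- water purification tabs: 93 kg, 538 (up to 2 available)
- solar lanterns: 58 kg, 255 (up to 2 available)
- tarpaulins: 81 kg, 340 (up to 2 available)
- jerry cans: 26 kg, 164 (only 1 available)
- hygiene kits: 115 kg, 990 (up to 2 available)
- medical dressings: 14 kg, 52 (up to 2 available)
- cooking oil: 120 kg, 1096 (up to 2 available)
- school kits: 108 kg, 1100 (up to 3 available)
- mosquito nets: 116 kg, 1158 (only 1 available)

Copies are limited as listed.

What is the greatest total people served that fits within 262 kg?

2422

Density check — school kits 10.19, mosquito nets 9.98, cooking oil 9.13, hygiene kits 8.61 are the best per kg.
A density-first pass picks jerry cans + medical dressings + 2×school kits — 2416 at 256 kg.
Replace medical dressings and school kits with mosquito nets: the trade gains 6 net, giving 2422 at 250 kg.
The spare 12 kg is too small for any remaining supply, and no exchange beats 2422.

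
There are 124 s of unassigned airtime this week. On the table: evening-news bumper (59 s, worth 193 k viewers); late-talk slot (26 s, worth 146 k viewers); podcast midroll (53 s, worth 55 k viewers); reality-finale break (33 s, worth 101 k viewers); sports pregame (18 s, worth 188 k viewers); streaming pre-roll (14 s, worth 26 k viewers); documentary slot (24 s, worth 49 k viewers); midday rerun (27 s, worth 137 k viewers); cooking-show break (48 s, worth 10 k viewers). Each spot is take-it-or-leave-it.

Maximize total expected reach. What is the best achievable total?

598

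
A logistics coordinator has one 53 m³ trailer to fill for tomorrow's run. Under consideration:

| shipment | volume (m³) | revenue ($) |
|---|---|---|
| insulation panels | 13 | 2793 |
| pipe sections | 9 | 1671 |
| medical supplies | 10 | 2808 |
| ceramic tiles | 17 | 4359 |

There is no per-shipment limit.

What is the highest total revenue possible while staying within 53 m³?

14040

Ranking by ratio (revenue/m³): medical supplies 280.80, ceramic tiles 256.41, insulation panels 214.85.
Taking 5×medical supplies: 50 m³ used, 14040 in revenue.
Nothing else within 53 m³ beats 14040.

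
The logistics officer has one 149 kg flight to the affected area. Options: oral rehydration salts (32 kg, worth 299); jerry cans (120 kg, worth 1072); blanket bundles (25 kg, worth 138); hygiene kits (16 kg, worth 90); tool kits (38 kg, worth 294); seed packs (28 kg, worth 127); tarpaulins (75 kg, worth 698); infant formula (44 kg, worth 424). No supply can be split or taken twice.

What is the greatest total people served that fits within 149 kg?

1291

Ranking by ratio (people served/kg): infant formula 9.64, oral rehydration salts 9.34, tarpaulins 9.31, jerry cans 8.93.
Taking the top-ratio supplies first gives oral rehydration salts + hygiene kits + tool kits + infant formula for 1107 (130 kg).
Dropping hygiene kits and infant formula frees 60 kg; slotting in tarpaulins (75 kg) lifts the total to 1291 at 145 kg.
Next best is blanket bundles + tarpaulins + infant formula at 1260 (144 kg) — short by 31.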